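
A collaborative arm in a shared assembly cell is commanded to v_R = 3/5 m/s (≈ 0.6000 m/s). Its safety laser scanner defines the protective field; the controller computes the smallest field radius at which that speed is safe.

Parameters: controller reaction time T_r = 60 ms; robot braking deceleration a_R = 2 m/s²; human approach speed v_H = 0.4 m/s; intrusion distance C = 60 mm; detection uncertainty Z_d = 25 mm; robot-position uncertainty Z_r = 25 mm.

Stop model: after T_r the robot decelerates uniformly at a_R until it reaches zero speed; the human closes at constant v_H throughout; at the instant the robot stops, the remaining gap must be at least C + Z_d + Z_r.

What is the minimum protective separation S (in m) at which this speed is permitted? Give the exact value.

S_min = 19/50 m = 0.3800 m

T_s = v_R/a_R = (3/5)/2 = 0.3000 s
robot in T_r: 0.6000·0.0600 = 0.0360 m
robot under decel: 0.6000²/(2·2.0000) = 0.0900 m
human over T_r+T_s: 0.4000·(0.0600+0.3000) = 0.1440 m
margins: 0.0600+0.0250+0.0250 = 0.1100 m
S_min ≈ 0.0360+0.0900+0.1440+0.1100  ⇒  S_min = 19/50 m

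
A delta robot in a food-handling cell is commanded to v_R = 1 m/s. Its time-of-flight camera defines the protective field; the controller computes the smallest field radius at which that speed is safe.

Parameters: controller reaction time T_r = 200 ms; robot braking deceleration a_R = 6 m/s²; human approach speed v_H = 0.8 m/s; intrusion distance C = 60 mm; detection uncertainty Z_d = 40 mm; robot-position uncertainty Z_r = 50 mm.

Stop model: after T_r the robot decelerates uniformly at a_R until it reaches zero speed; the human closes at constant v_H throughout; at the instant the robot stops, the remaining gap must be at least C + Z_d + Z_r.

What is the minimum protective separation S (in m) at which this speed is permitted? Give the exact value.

S_min = 109/150 m = 0.7267 m

stop time T_s = 1/6 = 0.1667 s
robot in T_r: 1.0000·0.2000 = 0.2000 m
robot under decel: 1.0000²/(2·6.0000) = 0.0833 m
person approaches 0.8000·(0.2000+0.1667) = 0.2933 m
residual clearance needed = 0.0600+0.0400+0.0500 = 0.1500 m
S_min ≈ 0.2000+0.0833+0.2933+0.1500  ⇒  S_min = 109/150 m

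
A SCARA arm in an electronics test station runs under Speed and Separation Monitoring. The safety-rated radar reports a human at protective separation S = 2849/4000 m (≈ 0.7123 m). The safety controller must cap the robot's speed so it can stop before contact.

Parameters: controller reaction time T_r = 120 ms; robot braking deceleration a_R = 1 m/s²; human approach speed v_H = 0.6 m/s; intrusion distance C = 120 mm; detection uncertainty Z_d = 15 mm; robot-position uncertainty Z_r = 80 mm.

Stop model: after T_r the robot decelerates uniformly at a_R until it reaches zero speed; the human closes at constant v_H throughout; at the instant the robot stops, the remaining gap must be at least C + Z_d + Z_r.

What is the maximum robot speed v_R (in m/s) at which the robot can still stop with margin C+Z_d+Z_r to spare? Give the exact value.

v_R_max = 9/20 m/s = 0.4500 m/s

collect terms ⇒ (1/2)·v_R² + (18/25)·v_R + (-1701/4000) = 0
  disc = (18/25)² − 4·(1/2)·(-1701/4000) = 13689/10000 ; √disc = 117/100
  v_R = (−(18/25) + 117/100) / (2·(1/2)) = 9/20 m/s
check:
T_s = v_R/a_R = (9/20)/1 = 0.4500 s
robot in T_r: 0.4500·0.1200 = 0.0540 m
robot under decel: 0.4500²/(2·1.0000) = 0.1013 m
human over T_r+T_s: 0.6000·(0.1200+0.4500) = 0.3420 m
margins: 0.1200+0.0150+0.0800 = 0.2150 m
sum ≈ 0.0540+0.1013+0.3420+0.2150 ≈ 0.7123 m = S ✓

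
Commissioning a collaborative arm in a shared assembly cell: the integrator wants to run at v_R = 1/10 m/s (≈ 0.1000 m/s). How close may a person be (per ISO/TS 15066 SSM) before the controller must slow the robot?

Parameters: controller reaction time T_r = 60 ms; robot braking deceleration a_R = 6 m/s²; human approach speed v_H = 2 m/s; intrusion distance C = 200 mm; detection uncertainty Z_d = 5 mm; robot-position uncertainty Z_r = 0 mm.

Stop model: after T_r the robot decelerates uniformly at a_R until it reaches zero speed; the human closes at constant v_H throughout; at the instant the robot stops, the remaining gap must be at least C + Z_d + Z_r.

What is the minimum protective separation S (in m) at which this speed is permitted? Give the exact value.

S_min = 2191/6000 m = 0.3652 m

T_s = v_R/a_R = (1/10)/6 = 0.0167 s
robot in T_r: 0.1000·0.0600 = 0.0060 m
braking distance = 0.1000²/(2·6.0000) = 0.0008 m
human closes 2.0000·0.0767 = 0.1533 m
C+Z_d+Z_r = 0.2000+0.0050+0.0000 = 0.2050 m
S_min ≈ 0.0060+0.0008+0.1533+0.2050  ⇒  S_min = 2191/6000 m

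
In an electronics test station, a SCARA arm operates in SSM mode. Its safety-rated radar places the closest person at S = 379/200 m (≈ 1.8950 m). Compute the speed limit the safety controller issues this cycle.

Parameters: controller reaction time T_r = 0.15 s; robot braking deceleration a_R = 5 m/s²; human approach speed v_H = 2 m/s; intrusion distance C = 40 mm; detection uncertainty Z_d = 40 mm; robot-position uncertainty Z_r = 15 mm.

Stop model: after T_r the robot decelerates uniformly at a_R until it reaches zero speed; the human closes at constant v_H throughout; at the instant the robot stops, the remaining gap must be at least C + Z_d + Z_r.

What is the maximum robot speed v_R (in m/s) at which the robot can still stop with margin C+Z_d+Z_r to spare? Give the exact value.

v_R_max = 2 m/s = 2.0000 m/s

at the boundary: (1/10)·v² + (11/20)·v + (-3/2) = 0
  disc = (11/20)² − 4·(1/10)·(-3/2) = 361/400 ; √disc = 19/20
  v_R = (−(11/20) + 19/20) / (2·(1/10)) = 2 m/s
check:
stop time T_s = 2/5 = 0.4000 s
reaction-phase robot travel = 2.0000·0.1500 = 0.3000 m
braking distance = 2.0000²/(2·5.0000) = 0.4000 m
human over T_r+T_s: 2.0000·(0.1500+0.4000) = 1.1000 m
margins: 0.0400+0.0400+0.0150 = 0.0950 m
sum ≈ 0.3000+0.4000+1.1000+0.0950 ≈ 1.8950 m = S ✓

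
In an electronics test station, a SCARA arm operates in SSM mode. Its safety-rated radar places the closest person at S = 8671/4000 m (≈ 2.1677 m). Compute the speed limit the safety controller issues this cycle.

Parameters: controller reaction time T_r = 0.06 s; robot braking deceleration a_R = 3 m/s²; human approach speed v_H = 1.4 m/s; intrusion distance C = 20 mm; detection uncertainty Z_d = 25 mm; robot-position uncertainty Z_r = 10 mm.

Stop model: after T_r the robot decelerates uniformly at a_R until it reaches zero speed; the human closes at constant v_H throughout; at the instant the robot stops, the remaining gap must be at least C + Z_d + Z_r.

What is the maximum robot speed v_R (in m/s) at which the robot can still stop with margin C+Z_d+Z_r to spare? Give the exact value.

v_R_max = 9/4 m/s = 2.2500 m/s

quadratic (1/6)·v² + (79/150)·v + (-1623/800) = 0
  disc = (79/150)² − 4·(1/6)·(-1623/800) = 146689/90000 ; √disc = 383/300
  v_R = (−(79/150) + 383/300) / (2·(1/6)) = 9/4 m/s
check:
stop time T_s = (9/4)/3 = 0.7500 s
reaction-phase robot travel = 2.2500·0.0600 = 0.1350 m
robot under decel: 2.2500²/(2·3.0000) = 0.8438 m
human closes 1.4000·0.8100 = 1.1340 m
residual clearance needed = 0.0200+0.0250+0.0100 = 0.0550 m
sum ≈ 0.1350+0.8438+1.1340+0.0550 ≈ 2.1677 m = S ✓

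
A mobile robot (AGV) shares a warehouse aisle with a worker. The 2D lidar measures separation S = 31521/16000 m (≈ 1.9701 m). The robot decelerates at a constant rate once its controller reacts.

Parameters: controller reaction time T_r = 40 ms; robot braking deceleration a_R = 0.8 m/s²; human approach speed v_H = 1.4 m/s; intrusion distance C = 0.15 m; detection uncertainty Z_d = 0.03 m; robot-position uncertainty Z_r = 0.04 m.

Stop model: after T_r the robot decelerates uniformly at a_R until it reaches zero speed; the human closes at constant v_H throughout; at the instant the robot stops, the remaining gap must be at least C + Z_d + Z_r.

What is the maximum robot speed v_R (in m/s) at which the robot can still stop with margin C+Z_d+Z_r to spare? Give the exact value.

quadratic (5/8)·v² + (179/100)·v + (-5421/3200) = 0
  disc = (179/100)² − 4·(5/8)·(-5421/3200) = 1190281/160000 ; √disc = 1091/400
  v_R = (−(179/100) + 1091/400) / (2·(5/8)) = 3/4 m/s
check:
T_s = v_R/a_R = (3/4)/(4/5) = 0.9375 s
reaction-phase robot travel = 0.7500·0.0400 = 0.0300 m
robot covers 0.7500·0.9375 − ½·0.8000·0.9375² = 0.3516 m while stopping
human closes 1.4000·0.9775 = 1.3685 m
margins: 0.1500+0.0300+0.0400 = 0.2200 m
sum ≈ 0.0300+0.3516+1.3685+0.2200 ≈ 1.9701 m = S ✓

v_R_max = 3/4 m/s = 0.7500 m/s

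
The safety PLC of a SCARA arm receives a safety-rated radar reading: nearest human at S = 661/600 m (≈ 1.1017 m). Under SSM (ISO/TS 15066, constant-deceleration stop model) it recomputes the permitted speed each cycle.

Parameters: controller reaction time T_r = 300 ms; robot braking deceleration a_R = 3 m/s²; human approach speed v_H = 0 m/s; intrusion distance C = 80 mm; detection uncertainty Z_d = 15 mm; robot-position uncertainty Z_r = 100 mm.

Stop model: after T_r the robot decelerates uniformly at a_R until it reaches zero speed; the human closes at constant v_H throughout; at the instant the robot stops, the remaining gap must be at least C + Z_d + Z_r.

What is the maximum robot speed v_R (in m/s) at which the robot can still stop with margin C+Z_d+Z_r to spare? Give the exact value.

v_R_max = 8/5 m/s = 1.6000 m/s

collect terms ⇒ (1/6)·v_R² + (3/10)·v_R + (-68/75) = 0
  disc = (3/10)² − 4·(1/6)·(-68/75) = 25/36 ; √disc = 5/6
  v_R = (−(3/10) + 5/6) / (2·(1/6)) = 8/5 m/s
check:
braking lasts T_s = (8/5)/3 = 0.5333 s
robot covers v_R·T_r = 1.6000·0.3000 = 0.4800 m before braking
braking distance = 1.6000²/(2·3.0000) = 0.4267 m
human over T_r+T_s: 0.0000·(0.3000+0.5333) = 0.0000 m
residual clearance needed = 0.0800+0.0150+0.1000 = 0.1950 m
sum ≈ 0.4800+0.4267+0.0000+0.1950 ≈ 1.1017 m = S ✓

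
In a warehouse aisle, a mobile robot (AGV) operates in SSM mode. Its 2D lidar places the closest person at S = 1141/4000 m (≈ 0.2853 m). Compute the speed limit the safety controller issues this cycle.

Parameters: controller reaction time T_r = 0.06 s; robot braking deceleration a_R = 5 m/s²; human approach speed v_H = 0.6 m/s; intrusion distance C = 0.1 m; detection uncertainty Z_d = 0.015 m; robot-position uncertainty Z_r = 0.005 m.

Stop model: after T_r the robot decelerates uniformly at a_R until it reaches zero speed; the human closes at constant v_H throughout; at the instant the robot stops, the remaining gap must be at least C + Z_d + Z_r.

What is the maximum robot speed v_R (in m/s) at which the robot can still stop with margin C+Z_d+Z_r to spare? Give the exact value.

quadratic (1/10)·v² + (9/50)·v + (-517/4000) = 0
  disc = (9/50)² − 4·(1/10)·(-517/4000) = 841/10000 ; √disc = 29/100
  v_R = (−(9/50) + 29/100) / (2·(1/10)) = 11/20 m/s
check:
T_s = v_R/a_R = (11/20)/5 = 0.1100 s
robot in T_r: 0.5500·0.0600 = 0.0330 m
robot under decel: 0.5500²/(2·5.0000) = 0.0302 m
human closes 0.6000·0.1700 = 0.1020 m
residual clearance needed = 0.1000+0.0150+0.0050 = 0.1200 m
sum ≈ 0.0330+0.0302+0.1020+0.1200 ≈ 0.2853 m = S ✓

v_R_max = 11/20 m/s = 0.5500 m/s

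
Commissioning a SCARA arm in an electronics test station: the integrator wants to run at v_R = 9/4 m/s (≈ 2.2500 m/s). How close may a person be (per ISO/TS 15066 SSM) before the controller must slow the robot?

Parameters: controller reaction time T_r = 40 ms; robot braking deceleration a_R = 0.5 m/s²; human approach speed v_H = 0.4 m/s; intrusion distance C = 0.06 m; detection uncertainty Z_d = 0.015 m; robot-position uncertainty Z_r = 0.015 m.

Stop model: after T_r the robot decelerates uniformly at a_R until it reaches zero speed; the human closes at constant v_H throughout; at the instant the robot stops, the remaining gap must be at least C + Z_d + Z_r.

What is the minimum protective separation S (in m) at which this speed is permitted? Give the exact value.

S_min = 14117/2000 m = 7.0585 m

braking lasts T_s = (9/4)/(1/2) = 4.5000 s
robot in T_r: 2.2500·0.0400 = 0.0900 m
braking distance = 2.2500²/(2·0.5000) = 5.0625 m
person approaches 0.4000·(0.0400+4.5000) = 1.8160 m
margins: 0.0600+0.0150+0.0150 = 0.0900 m
S_min ≈ 0.0900+5.0625+1.8160+0.0900  ⇒  S_min = 14117/2000 m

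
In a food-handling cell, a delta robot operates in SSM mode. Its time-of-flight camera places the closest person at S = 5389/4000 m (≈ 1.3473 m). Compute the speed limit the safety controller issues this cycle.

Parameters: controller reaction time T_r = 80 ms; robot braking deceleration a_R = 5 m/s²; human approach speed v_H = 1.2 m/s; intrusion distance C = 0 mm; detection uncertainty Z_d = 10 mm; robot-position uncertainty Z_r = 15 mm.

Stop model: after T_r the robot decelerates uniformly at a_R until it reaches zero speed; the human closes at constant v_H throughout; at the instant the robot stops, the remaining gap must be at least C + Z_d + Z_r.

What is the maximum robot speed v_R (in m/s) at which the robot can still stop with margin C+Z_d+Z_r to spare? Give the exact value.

v_R_max = 9/4 m/s = 2.2500 m/s

collect terms ⇒ (1/10)·v_R² + (8/25)·v_R + (-981/800) = 0
  disc = (8/25)² − 4·(1/10)·(-981/800) = 5929/10000 ; √disc = 77/100
  v_R = (−(8/25) + 77/100) / (2·(1/10)) = 9/4 m/s
check:
braking lasts T_s = (9/4)/5 = 0.4500 s
reaction-phase robot travel = 2.2500·0.0800 = 0.1800 m
braking distance = 2.2500²/(2·5.0000) = 0.5062 m
human closes 1.2000·0.5300 = 0.6360 m
residual clearance needed = 0.0000+0.0100+0.0150 = 0.0250 m
sum ≈ 0.1800+0.5062+0.6360+0.0250 ≈ 1.3473 m = S ✓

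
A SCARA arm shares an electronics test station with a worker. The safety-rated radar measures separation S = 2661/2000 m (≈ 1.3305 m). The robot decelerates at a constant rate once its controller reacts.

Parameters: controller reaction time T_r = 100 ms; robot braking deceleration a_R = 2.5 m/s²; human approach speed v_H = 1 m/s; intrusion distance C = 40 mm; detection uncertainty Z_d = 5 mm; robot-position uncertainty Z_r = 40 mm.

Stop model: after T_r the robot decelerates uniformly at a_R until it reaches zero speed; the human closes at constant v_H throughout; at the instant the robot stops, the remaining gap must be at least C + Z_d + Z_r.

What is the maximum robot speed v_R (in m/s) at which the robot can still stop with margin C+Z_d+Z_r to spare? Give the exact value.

at the boundary: (1/5)·v² + (1/2)·v + (-2291/2000) = 0
  disc = (1/2)² − 4·(1/5)·(-2291/2000) = 729/625 ; √disc = 27/25
  v_R = (−(1/2) + 27/25) / (2·(1/5)) = 29/20 m/s
check:
braking lasts T_s = (29/20)/(5/2) = 0.5800 s
robot in T_r: 1.4500·0.1000 = 0.1450 m
robot covers 1.4500·0.5800 − ½·2.5000·0.5800² = 0.4205 m while stopping
person approaches 1.0000·(0.1000+0.5800) = 0.6800 m
C+Z_d+Z_r = 0.0400+0.0050+0.0400 = 0.0850 m
sum ≈ 0.1450+0.4205+0.6800+0.0850 ≈ 1.3305 m = S ✓

v_R_max = 29/20 m/s = 1.4500 m/s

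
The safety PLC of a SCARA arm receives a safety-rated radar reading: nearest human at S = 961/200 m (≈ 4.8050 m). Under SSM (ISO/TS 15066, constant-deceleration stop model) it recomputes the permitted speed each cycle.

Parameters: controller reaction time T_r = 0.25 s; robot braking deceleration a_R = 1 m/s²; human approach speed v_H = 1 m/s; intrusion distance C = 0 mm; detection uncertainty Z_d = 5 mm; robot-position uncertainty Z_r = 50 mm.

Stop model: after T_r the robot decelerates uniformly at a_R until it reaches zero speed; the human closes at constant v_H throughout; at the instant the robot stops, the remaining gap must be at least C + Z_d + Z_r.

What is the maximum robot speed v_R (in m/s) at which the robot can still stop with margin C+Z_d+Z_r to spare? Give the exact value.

v_R_max = 2 m/s = 2.0000 m/s

quadratic (1/2)·v² + (5/4)·v + (-9/2) = 0
  disc = (5/4)² − 4·(1/2)·(-9/2) = 169/16 ; √disc = 13/4
  v_R = (−(5/4) + 13/4) / (2·(1/2)) = 2 m/s
check:
braking lasts T_s = 2/1 = 2.0000 s
robot covers v_R·T_r = 2.0000·0.2500 = 0.5000 m before braking
robot covers 2.0000·2.0000 − ½·1.0000·2.0000² = 2.0000 m while stopping
person approaches 1.0000·(0.2500+2.0000) = 2.2500 m
C+Z_d+Z_r = 0.0000+0.0050+0.0500 = 0.0550 m
sum ≈ 0.5000+2.0000+2.2500+0.0550 ≈ 4.8050 m = S ✓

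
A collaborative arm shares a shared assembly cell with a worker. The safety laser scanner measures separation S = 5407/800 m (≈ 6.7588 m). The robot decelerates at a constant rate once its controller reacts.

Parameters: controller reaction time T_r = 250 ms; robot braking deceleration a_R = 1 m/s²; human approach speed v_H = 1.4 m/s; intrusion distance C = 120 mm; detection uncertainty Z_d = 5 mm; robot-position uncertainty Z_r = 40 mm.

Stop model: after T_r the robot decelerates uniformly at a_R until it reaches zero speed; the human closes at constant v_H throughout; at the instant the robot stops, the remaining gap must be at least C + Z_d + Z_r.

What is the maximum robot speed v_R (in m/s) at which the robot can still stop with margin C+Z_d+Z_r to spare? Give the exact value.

v_R_max = 9/4 m/s = 2.2500 m/s

collect terms ⇒ (1/2)·v_R² + (33/20)·v_R + (-999/160) = 0
  disc = (33/20)² − 4·(1/2)·(-999/160) = 1521/100 ; √disc = 39/10
  v_R = (−(33/20) + 39/10) / (2·(1/2)) = 9/4 m/s
check:
T_s = v_R/a_R = (9/4)/1 = 2.2500 s
robot covers v_R·T_r = 2.2500·0.2500 = 0.5625 m before braking
braking distance = 2.2500²/(2·1.0000) = 2.5312 m
human over T_r+T_s: 1.4000·(0.2500+2.2500) = 3.5000 m
C+Z_d+Z_r = 0.1200+0.0050+0.0400 = 0.1650 m
sum ≈ 0.5625+2.5312+3.5000+0.1650 ≈ 6.7588 m = S ✓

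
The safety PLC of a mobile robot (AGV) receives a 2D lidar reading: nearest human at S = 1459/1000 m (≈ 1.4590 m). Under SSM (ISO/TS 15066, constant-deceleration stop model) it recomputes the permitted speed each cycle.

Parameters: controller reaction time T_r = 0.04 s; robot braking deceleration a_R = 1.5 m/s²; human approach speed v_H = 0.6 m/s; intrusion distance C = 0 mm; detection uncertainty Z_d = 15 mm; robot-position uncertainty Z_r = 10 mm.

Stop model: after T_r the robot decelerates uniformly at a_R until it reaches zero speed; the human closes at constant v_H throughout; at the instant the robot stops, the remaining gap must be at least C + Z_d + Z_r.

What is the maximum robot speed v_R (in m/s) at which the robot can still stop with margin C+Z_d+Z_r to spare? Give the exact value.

at the boundary: (1/3)·v² + (11/25)·v + (-141/100) = 0
  disc = (11/25)² − 4·(1/3)·(-141/100) = 1296/625 ; √disc = 36/25
  v_R = (−(11/25) + 36/25) / (2·(1/3)) = 3/2 m/s
check:
braking lasts T_s = (3/2)/(3/2) = 1.0000 s
robot in T_r: 1.5000·0.0400 = 0.0600 m
robot covers 1.5000·1.0000 − ½·1.5000·1.0000² = 0.7500 m while stopping
human closes 0.6000·1.0400 = 0.6240 m
residual clearance needed = 0.0000+0.0150+0.0100 = 0.0250 m
sum ≈ 0.0600+0.7500+0.6240+0.0250 ≈ 1.4590 m = S ✓

v_R_max = 3/2 m/s = 1.5000 m/s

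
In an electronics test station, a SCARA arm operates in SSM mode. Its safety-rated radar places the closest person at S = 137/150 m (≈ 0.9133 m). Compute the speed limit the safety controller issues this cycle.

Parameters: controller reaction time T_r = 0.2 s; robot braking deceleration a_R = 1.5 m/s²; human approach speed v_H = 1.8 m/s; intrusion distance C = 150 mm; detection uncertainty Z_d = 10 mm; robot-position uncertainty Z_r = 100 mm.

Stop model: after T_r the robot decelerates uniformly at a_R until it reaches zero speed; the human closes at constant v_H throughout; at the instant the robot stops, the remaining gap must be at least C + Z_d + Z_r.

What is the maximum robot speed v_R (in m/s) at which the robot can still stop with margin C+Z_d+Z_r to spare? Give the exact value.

v_R_max = 1/5 m/s = 0.2000 m/s

at the boundary: (1/3)·v² + (7/5)·v + (-22/75) = 0
  disc = (7/5)² − 4·(1/3)·(-22/75) = 529/225 ; √disc = 23/15
  v_R = (−(7/5) + 23/15) / (2·(1/3)) = 1/5 m/s
check:
stop time T_s = (1/5)/(3/2) = 0.1333 s
robot in T_r: 0.2000·0.2000 = 0.0400 m
robot covers 0.2000·0.1333 − ½·1.5000·0.1333² = 0.0133 m while stopping
human closes 1.8000·0.3333 = 0.6000 m
residual clearance needed = 0.1500+0.0100+0.1000 = 0.2600 m
sum ≈ 0.0400+0.0133+0.6000+0.2600 ≈ 0.9133 m = S ✓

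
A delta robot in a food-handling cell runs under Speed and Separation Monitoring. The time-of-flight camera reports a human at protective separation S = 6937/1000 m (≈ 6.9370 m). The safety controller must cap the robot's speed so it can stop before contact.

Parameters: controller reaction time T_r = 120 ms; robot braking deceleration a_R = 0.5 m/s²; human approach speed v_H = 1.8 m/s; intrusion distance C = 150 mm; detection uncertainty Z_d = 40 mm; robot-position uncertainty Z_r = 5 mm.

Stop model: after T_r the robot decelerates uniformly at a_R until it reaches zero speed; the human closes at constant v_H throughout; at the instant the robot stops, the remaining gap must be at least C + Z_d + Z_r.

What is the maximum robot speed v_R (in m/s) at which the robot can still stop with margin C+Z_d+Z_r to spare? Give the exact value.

at the boundary: (1)·v² + (93/25)·v + (-3263/500) = 0
  disc = (93/25)² − 4·(1)·(-3263/500) = 24964/625 ; √disc = 158/25
  v_R = (−(93/25) + 158/25) / (2·(1)) = 13/10 m/s
check:
stop time T_s = (13/10)/(1/2) = 2.6000 s
robot in T_r: 1.3000·0.1200 = 0.1560 m
robot covers 1.3000·2.6000 − ½·0.5000·2.6000² = 1.6900 m while stopping
human over T_r+T_s: 1.8000·(0.1200+2.6000) = 4.8960 m
C+Z_d+Z_r = 0.1500+0.0400+0.0050 = 0.1950 m
sum ≈ 0.1560+1.6900+4.8960+0.1950 ≈ 6.9370 m = S ✓

v_R_max = 13/10 m/s = 1.3000 m/s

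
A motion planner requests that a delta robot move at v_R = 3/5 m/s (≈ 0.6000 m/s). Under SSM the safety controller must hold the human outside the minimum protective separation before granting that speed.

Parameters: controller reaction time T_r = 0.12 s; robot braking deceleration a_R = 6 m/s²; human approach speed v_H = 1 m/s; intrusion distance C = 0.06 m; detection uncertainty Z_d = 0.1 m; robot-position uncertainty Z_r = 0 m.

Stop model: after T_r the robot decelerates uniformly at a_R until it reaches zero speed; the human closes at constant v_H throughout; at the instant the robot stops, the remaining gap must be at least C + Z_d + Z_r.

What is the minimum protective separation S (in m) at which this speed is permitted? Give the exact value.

S_min = 241/500 m = 0.4820 m

T_s = v_R/a_R = (3/5)/6 = 0.1000 s
robot covers v_R·T_r = 0.6000·0.1200 = 0.0720 m before braking
robot covers 0.6000·0.1000 − ½·6.0000·0.1000² = 0.0300 m while stopping
person approaches 1.0000·(0.1200+0.1000) = 0.2200 m
margins: 0.0600+0.1000+0.0000 = 0.1600 m
S_min ≈ 0.0720+0.0300+0.2200+0.1600  ⇒  S_min = 241/500 m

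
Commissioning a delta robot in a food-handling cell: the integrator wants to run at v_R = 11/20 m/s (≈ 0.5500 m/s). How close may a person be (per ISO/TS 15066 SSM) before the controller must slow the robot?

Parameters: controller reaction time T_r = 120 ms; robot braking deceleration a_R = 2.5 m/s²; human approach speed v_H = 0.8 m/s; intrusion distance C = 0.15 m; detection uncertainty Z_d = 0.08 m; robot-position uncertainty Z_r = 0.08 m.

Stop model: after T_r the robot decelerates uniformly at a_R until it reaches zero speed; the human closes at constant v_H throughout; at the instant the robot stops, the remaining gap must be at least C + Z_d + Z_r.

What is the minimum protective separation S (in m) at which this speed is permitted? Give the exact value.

S_min = 1417/2000 m = 0.7085 m

stop time T_s = (11/20)/(5/2) = 0.2200 s
robot in T_r: 0.5500·0.1200 = 0.0660 m
robot under decel: 0.5500²/(2·2.5000) = 0.0605 m
human over T_r+T_s: 0.8000·(0.1200+0.2200) = 0.2720 m
C+Z_d+Z_r = 0.1500+0.0800+0.0800 = 0.3100 m
S_min ≈ 0.0660+0.0605+0.2720+0.3100  ⇒  S_min = 1417/2000 m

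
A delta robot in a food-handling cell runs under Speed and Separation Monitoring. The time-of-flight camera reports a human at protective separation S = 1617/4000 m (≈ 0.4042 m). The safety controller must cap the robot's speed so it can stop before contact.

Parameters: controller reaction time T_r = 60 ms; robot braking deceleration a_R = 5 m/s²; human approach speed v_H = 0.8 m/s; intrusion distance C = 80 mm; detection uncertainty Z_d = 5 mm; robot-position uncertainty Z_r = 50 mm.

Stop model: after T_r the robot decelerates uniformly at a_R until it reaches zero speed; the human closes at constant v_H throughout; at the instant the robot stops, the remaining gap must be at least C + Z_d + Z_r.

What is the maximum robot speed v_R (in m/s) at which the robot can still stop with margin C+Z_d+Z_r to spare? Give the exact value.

quadratic (1/10)·v² + (11/50)·v + (-177/800) = 0
  disc = (11/50)² − 4·(1/10)·(-177/800) = 1369/10000 ; √disc = 37/100
  v_R = (−(11/50) + 37/100) / (2·(1/10)) = 3/4 m/s
check:
stop time T_s = (3/4)/5 = 0.1500 s
robot in T_r: 0.7500·0.0600 = 0.0450 m
robot covers 0.7500·0.1500 − ½·5.0000·0.1500² = 0.0563 m while stopping
human over T_r+T_s: 0.8000·(0.0600+0.1500) = 0.1680 m
margins: 0.0800+0.0050+0.0500 = 0.1350 m
sum ≈ 0.0450+0.0563+0.1680+0.1350 ≈ 0.4042 m = S ✓

v_R_max = 3/4 m/s = 0.7500 m/s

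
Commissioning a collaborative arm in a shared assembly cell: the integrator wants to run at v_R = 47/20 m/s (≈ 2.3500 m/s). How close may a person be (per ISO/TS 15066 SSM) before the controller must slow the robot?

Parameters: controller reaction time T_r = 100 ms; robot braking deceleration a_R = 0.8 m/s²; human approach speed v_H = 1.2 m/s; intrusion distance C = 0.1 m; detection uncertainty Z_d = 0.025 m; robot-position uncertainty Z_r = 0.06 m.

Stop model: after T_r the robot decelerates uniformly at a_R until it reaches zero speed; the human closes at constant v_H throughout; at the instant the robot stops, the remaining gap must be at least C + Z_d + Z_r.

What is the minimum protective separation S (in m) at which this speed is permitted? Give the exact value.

S_min = 24053/3200 m = 7.5166 m

braking lasts T_s = (47/20)/(4/5) = 2.9375 s
robot in T_r: 2.3500·0.1000 = 0.2350 m
braking distance = 2.3500²/(2·0.8000) = 3.4516 m
person approaches 1.2000·(0.1000+2.9375) = 3.6450 m
residual clearance needed = 0.1000+0.0250+0.0600 = 0.1850 m
S_min ≈ 0.2350+3.4516+3.6450+0.1850  ⇒  S_min = 24053/3200 m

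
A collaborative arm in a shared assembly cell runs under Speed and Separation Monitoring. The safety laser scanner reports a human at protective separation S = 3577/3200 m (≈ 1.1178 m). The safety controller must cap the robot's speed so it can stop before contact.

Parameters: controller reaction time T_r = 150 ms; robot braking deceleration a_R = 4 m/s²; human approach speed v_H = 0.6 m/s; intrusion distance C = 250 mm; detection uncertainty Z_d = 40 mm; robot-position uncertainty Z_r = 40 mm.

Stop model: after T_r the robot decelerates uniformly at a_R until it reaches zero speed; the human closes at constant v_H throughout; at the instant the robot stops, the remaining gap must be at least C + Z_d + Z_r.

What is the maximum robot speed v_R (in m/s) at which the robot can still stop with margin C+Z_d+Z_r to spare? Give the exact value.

v_R_max = 29/20 m/s = 1.4500 m/s

collect terms ⇒ (1/8)·v_R² + (3/10)·v_R + (-2233/3200) = 0
  disc = (3/10)² − 4·(1/8)·(-2233/3200) = 2809/6400 ; √disc = 53/80
  v_R = (−(3/10) + 53/80) / (2·(1/8)) = 29/20 m/s
check:
T_s = v_R/a_R = (29/20)/4 = 0.3625 s
robot covers v_R·T_r = 1.4500·0.1500 = 0.2175 m before braking
robot covers 1.4500·0.3625 − ½·4.0000·0.3625² = 0.2628 m while stopping
person approaches 0.6000·(0.1500+0.3625) = 0.3075 m
C+Z_d+Z_r = 0.2500+0.0400+0.0400 = 0.3300 m
sum ≈ 0.2175+0.2628+0.3075+0.3300 ≈ 1.1178 m = S ✓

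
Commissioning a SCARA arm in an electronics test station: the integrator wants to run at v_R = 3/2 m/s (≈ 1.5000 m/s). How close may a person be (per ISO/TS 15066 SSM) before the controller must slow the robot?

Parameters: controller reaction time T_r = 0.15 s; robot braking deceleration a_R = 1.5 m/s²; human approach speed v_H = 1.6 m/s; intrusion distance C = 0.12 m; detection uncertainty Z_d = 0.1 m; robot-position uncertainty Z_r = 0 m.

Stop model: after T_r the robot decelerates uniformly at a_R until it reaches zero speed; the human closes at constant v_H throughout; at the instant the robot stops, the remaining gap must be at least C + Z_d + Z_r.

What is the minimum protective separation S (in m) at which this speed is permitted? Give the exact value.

T_s = v_R/a_R = (3/2)/(3/2) = 1.0000 s
reaction-phase robot travel = 1.5000·0.1500 = 0.2250 m
robot covers 1.5000·1.0000 − ½·1.5000·1.0000² = 0.7500 m while stopping
human over T_r+T_s: 1.6000·(0.1500+1.0000) = 1.8400 m
margins: 0.1200+0.1000+0.0000 = 0.2200 m
S_min ≈ 0.2250+0.7500+1.8400+0.2200  ⇒  S_min = 607/200 m

S_min = 607/200 m = 3.0350 m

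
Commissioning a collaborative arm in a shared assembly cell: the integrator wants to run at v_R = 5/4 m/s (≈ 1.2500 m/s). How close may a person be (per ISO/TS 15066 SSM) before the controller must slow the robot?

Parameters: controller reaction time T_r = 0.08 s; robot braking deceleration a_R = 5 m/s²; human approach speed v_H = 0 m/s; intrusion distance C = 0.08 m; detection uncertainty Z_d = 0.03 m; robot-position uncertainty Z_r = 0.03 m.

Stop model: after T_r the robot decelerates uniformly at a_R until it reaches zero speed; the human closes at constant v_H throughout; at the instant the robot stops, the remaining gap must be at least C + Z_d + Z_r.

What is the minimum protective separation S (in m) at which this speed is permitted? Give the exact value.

T_s = v_R/a_R = (5/4)/5 = 0.2500 s
reaction-phase robot travel = 1.2500·0.0800 = 0.1000 m
robot under decel: 1.2500²/(2·5.0000) = 0.1562 m
human over T_r+T_s: 0.0000·(0.0800+0.2500) = 0.0000 m
C+Z_d+Z_r = 0.0800+0.0300+0.0300 = 0.1400 m
S_min ≈ 0.1000+0.1562+0.0000+0.1400  ⇒  S_min = 317/800 m

S_min = 317/800 m = 0.3962 m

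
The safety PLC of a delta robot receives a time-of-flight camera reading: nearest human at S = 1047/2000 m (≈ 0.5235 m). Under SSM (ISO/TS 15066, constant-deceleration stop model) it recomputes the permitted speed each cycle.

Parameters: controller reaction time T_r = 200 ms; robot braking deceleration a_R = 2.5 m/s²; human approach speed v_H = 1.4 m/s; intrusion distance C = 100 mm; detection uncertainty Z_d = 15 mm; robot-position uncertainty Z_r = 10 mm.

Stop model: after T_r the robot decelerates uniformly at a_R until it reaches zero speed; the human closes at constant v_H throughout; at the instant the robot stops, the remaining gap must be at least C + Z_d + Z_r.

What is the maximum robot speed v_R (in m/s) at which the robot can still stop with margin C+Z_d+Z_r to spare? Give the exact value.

v_R_max = 3/20 m/s = 0.1500 m/s

quadratic (1/5)·v² + (19/25)·v + (-237/2000) = 0
  disc = (19/25)² − 4·(1/5)·(-237/2000) = 1681/2500 ; √disc = 41/50
  v_R = (−(19/25) + 41/50) / (2·(1/5)) = 3/20 m/s
check:
T_s = v_R/a_R = (3/20)/(5/2) = 0.0600 s
robot covers v_R·T_r = 0.1500·0.2000 = 0.0300 m before braking
braking distance = 0.1500²/(2·2.5000) = 0.0045 m
human closes 1.4000·0.2600 = 0.3640 m
C+Z_d+Z_r = 0.1000+0.0150+0.0100 = 0.1250 m
sum ≈ 0.0300+0.0045+0.3640+0.1250 ≈ 0.5235 m = S ✓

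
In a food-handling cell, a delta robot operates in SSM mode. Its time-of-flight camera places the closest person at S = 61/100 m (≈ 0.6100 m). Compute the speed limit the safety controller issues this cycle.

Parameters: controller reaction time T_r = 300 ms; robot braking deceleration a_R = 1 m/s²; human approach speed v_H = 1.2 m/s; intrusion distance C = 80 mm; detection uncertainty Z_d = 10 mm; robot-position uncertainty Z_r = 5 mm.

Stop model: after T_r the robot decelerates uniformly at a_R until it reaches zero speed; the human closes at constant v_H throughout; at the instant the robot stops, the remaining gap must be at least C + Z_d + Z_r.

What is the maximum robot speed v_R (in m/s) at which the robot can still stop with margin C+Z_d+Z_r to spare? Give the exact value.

at the boundary: (1/2)·v² + (3/2)·v + (-31/200) = 0
  disc = (3/2)² − 4·(1/2)·(-31/200) = 64/25 ; √disc = 8/5
  v_R = (−(3/2) + 8/5) / (2·(1/2)) = 1/10 m/s
check:
braking lasts T_s = (1/10)/1 = 0.1000 s
reaction-phase robot travel = 0.1000·0.3000 = 0.0300 m
robot under decel: 0.1000²/(2·1.0000) = 0.0050 m
person approaches 1.2000·(0.3000+0.1000) = 0.4800 m
margins: 0.0800+0.0100+0.0050 = 0.0950 m
sum ≈ 0.0300+0.0050+0.4800+0.0950 ≈ 0.6100 m = S ✓

v_R_max = 1/10 m/s = 0.1000 m/s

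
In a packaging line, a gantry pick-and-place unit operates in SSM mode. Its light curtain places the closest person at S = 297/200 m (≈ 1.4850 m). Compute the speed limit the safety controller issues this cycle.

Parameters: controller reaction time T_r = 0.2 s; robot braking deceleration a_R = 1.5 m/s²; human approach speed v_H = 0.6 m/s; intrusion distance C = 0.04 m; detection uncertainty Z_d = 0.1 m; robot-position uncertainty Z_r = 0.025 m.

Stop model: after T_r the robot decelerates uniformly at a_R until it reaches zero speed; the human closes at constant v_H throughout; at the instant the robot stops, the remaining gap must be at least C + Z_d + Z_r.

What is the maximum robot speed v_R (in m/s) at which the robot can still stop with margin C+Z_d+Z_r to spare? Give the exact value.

quadratic (1/3)·v² + (3/5)·v + (-6/5) = 0
  disc = (3/5)² − 4·(1/3)·(-6/5) = 49/25 ; √disc = 7/5
  v_R = (−(3/5) + 7/5) / (2·(1/3)) = 6/5 m/s
check:
braking lasts T_s = (6/5)/(3/2) = 0.8000 s
reaction-phase robot travel = 1.2000·0.2000 = 0.2400 m
braking distance = 1.2000²/(2·1.5000) = 0.4800 m
human closes 0.6000·1.0000 = 0.6000 m
C+Z_d+Z_r = 0.0400+0.1000+0.0250 = 0.1650 m
sum ≈ 0.2400+0.4800+0.6000+0.1650 ≈ 1.4850 m = S ✓

v_R_max = 6/5 m/s = 1.2000 m/s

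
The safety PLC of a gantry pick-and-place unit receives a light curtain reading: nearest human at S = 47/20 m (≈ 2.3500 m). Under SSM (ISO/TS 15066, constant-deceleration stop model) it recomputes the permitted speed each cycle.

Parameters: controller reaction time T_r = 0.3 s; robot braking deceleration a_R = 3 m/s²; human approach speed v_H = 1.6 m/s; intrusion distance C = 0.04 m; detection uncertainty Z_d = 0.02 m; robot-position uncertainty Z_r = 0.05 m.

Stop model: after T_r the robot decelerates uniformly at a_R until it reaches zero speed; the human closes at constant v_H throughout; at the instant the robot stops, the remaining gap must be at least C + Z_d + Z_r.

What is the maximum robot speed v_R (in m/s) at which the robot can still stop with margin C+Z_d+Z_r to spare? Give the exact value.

v_R_max = 8/5 m/s = 1.6000 m/s

collect terms ⇒ (1/6)·v_R² + (5/6)·v_R + (-44/25) = 0
  disc = (5/6)² − 4·(1/6)·(-44/25) = 1681/900 ; √disc = 41/30
  v_R = (−(5/6) + 41/30) / (2·(1/6)) = 8/5 m/s
check:
T_s = v_R/a_R = (8/5)/3 = 0.5333 s
reaction-phase robot travel = 1.6000·0.3000 = 0.4800 m
robot under decel: 1.6000²/(2·3.0000) = 0.4267 m
human over T_r+T_s: 1.6000·(0.3000+0.5333) = 1.3333 m
margins: 0.0400+0.0200+0.0500 = 0.1100 m
sum ≈ 0.4800+0.4267+1.3333+0.1100 ≈ 2.3500 m = S ✓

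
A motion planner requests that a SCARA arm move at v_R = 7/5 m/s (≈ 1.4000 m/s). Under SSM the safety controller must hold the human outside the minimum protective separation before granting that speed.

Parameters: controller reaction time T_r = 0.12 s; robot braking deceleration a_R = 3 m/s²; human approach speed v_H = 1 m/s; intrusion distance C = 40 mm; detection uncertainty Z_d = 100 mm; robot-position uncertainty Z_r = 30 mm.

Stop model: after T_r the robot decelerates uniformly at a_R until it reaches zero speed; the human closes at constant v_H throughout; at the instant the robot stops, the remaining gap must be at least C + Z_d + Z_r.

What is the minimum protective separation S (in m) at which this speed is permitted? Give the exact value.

stop time T_s = (7/5)/3 = 0.4667 s
reaction-phase robot travel = 1.4000·0.1200 = 0.1680 m
robot under decel: 1.4000²/(2·3.0000) = 0.3267 m
person approaches 1.0000·(0.1200+0.4667) = 0.5867 m
residual clearance needed = 0.0400+0.1000+0.0300 = 0.1700 m
S_min ≈ 0.1680+0.3267+0.5867+0.1700  ⇒  S_min = 1877/1500 m

S_min = 1877/1500 m = 1.2513 m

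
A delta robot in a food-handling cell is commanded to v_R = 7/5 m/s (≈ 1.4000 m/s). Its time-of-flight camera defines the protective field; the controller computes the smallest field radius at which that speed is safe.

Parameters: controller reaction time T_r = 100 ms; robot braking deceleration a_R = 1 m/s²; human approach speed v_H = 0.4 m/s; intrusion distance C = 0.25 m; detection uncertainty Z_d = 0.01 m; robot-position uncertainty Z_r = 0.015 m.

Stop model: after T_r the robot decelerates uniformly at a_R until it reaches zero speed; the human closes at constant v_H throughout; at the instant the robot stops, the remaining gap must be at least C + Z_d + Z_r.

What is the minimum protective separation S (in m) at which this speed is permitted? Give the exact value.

stop time T_s = (7/5)/1 = 1.4000 s
robot in T_r: 1.4000·0.1000 = 0.1400 m
robot under decel: 1.4000²/(2·1.0000) = 0.9800 m
person approaches 0.4000·(0.1000+1.4000) = 0.6000 m
residual clearance needed = 0.2500+0.0100+0.0150 = 0.2750 m
S_min ≈ 0.1400+0.9800+0.6000+0.2750  ⇒  S_min = 399/200 m

S_min = 399/200 m = 1.9950 m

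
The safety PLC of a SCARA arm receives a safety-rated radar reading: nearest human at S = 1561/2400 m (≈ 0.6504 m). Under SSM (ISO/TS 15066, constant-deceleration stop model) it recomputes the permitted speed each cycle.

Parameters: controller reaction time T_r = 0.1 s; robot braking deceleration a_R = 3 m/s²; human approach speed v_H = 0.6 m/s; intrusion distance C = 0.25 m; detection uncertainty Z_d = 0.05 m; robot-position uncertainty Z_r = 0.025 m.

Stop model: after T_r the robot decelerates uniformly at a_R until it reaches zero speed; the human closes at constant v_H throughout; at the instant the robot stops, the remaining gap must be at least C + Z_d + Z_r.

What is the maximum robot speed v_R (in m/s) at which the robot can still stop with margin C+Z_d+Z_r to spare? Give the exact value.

quadratic (1/6)·v² + (3/10)·v + (-637/2400) = 0
  disc = (3/10)² − 4·(1/6)·(-637/2400) = 961/3600 ; √disc = 31/60
  v_R = (−(3/10) + 31/60) / (2·(1/6)) = 13/20 m/s
check:
braking lasts T_s = (13/20)/3 = 0.2167 s
robot in T_r: 0.6500·0.1000 = 0.0650 m
braking distance = 0.6500²/(2·3.0000) = 0.0704 m
human closes 0.6000·0.3167 = 0.1900 m
margins: 0.2500+0.0500+0.0250 = 0.3250 m
sum ≈ 0.0650+0.0704+0.1900+0.3250 ≈ 0.6504 m = S ✓

v_R_max = 13/20 m/s = 0.6500 m/s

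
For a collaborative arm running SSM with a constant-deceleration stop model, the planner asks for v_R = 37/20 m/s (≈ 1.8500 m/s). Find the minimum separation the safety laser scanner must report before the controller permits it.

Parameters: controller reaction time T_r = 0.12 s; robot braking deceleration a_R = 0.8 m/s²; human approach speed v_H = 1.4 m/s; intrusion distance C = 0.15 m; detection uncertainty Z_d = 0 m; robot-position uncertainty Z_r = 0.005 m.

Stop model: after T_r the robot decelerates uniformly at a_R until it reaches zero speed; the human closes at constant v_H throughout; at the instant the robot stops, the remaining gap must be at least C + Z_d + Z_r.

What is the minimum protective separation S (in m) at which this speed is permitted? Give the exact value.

S_min = 18949/3200 m = 5.9216 m

T_s = v_R/a_R = (37/20)/(4/5) = 2.3125 s
robot in T_r: 1.8500·0.1200 = 0.2220 m
braking distance = 1.8500²/(2·0.8000) = 2.1391 m
human closes 1.4000·2.4325 = 3.4055 m
margins: 0.1500+0.0000+0.0050 = 0.1550 m
S_min ≈ 0.2220+2.1391+3.4055+0.1550  ⇒  S_min = 18949/3200 m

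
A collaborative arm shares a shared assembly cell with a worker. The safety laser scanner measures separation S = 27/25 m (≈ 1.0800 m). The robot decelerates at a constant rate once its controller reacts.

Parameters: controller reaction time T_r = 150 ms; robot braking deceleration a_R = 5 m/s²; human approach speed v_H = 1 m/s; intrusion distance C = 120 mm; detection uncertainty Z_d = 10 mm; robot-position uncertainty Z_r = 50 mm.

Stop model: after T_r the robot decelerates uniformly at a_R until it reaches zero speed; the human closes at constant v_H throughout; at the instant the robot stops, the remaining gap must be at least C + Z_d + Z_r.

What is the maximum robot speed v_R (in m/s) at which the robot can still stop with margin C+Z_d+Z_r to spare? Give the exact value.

v_R_max = 3/2 m/s = 1.5000 m/s

collect terms ⇒ (1/10)·v_R² + (7/20)·v_R + (-3/4) = 0
  disc = (7/20)² − 4·(1/10)·(-3/4) = 169/400 ; √disc = 13/20
  v_R = (−(7/20) + 13/20) / (2·(1/10)) = 3/2 m/s
check:
stop time T_s = (3/2)/5 = 0.3000 s
reaction-phase robot travel = 1.5000·0.1500 = 0.2250 m
braking distance = 1.5000²/(2·5.0000) = 0.2250 m
human closes 1.0000·0.4500 = 0.4500 m
C+Z_d+Z_r = 0.1200+0.0100+0.0500 = 0.1800 m
sum ≈ 0.2250+0.2250+0.4500+0.1800 ≈ 1.0800 m = S ✓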